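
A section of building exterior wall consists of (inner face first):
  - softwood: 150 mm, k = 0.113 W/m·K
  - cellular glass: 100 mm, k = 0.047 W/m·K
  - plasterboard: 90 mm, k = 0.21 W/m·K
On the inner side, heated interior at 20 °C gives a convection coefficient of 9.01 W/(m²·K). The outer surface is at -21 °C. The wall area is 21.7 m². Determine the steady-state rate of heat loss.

Q ≈ 223 W

Treating each layer as a thermal resistance in series:
R_inner film = 1/(h_i·A) = 1/(9.01×21.7) = 0.005115 K/W
R_softwood = L/(kA) = 0.15/(0.113×21.7) = 0.06117 K/W
R_cellular glass = L/(kA) = 0.1/(0.047×21.7) = 0.09805 K/W
R_plasterboard = L/(kA) = 0.09/(0.21×21.7) = 0.01975 K/W
R_total = 0.1841 K/W
Q = ΔT / R_total = 41 / 0.1841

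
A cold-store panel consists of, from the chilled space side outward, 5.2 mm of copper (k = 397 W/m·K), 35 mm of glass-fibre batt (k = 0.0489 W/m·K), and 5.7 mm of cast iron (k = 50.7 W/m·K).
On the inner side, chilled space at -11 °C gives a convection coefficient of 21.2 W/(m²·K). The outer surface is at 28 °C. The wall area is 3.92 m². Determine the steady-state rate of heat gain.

Model the wall as resistances in series:
R_inner film = 1/(h_i·A) = 1/(21.2×3.92) = 0.01203 K/W
R_copper = L/(kA) = 0.0052/(397×3.92) = 3.341×10^-6 K/W
R_glass-fibre batt = L/(kA) = 0.035/(0.0489×3.92) = 0.1826 K/W
R_cast iron = L/(kA) = 0.0057/(50.7×3.92) = 2.868×10^-5 K/W
R_total = 0.1947 K/W
Q = ΔT / R_total = 39 / 0.1947

Q ≈ 200 W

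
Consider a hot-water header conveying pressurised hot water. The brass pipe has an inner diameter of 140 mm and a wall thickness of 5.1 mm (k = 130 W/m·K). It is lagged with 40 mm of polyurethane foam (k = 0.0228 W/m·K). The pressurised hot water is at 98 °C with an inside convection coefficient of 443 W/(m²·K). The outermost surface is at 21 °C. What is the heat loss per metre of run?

For a radial system each layer contributes R = ln(r_out/r_in)/(2πkL); films add R = 1/(hA).
R_inner film = 1/(h_i·2πr₁L) = 1/(443×2π×0.07×1) = 0.005132 K/W
R_brass pipe wall = ln(75.1/70)/(2π×130×1) = 8.61×10^-5 K/W
R_polyurethane foam = ln(115.1/75.1)/(2π×0.0228×1) = 2.981 K/W
R_total = 2.986 K/W
Q = ΔT/R_total = 77/2.986

q′ ≈ 25.8 W/m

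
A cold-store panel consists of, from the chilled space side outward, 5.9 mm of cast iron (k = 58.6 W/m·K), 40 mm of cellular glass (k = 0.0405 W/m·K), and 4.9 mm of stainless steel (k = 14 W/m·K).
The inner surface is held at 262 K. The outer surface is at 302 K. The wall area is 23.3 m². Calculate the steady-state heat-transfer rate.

Model the wall as resistances in series:
R_cast iron = L/(kA) = 0.0059/(58.6×23.3) = 4.321×10^-6 K/W
R_cellular glass = L/(kA) = 0.04/(0.0405×23.3) = 0.04239 K/W
R_stainless steel = L/(kA) = 0.0049/(14×23.3) = 1.502×10^-5 K/W
R_total = 0.04241 K/W
Q = ΔT / R_total = 40 / 0.04241

Q ≈ 943 W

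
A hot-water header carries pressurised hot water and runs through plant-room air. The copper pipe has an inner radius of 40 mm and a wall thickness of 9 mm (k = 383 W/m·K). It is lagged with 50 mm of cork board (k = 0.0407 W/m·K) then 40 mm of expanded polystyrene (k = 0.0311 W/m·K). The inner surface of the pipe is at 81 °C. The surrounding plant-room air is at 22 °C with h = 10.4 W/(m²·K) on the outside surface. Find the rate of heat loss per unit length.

For a radial system each layer contributes R = ln(r_out/r_in)/(2πkL); films add R = 1/(hA).
R_copper pipe wall = ln(49/40)/(2π×383×1) = 8.433×10^-5 K/W
R_cork board = ln(99/49)/(2π×0.0407×1) = 2.75 K/W
R_expanded polystyrene = ln(139/99)/(2π×0.0311×1) = 1.737 K/W
R_outer film = 1/(h_o·2πr_oL) = 1/(10.4×2π×0.139×1) = 0.1101 K/W
R_total = 4.597 K/W
Q = ΔT/R_total = 59/4.597

q′ ≈ 12.8 W/m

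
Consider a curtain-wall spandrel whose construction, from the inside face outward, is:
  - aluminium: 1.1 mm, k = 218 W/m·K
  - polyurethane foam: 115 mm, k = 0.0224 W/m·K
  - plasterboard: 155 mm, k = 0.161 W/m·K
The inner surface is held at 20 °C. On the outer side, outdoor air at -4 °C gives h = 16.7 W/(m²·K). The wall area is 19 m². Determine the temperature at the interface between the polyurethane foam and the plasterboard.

T ≈ -0.0136 °C

Thermal resistances in series:
R_aluminium = L/(kA) = 0.0011/(218×19) = 2.656×10^-7 K/W
R_polyurethane foam = L/(kA) = 0.115/(0.0224×19) = 0.2702 K/W
R_plasterboard = L/(kA) = 0.155/(0.161×19) = 0.05067 K/W
R_outer film = 1/(h_o·A) = 1/(16.7×19) = 0.003152 K/W
R_total = 0.324 K/W;  Q = ΔT/R_total = 24/0.324 = 74.07 W
T_interface = T_inner − Q·ΣR(inner→interface) = 20 − 74.1×0.2702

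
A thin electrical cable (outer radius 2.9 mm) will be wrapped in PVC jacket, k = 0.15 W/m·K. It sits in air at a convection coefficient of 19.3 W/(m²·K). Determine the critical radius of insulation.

r_cr ≈ 7.77 mm

For a cylinder r_cr = k/h = 0.15/19.3
r_cr = 7.77 mm; since the bare radius (2.9 mm) is below r_cr, adding a thin layer of insulation will *increase* heat loss.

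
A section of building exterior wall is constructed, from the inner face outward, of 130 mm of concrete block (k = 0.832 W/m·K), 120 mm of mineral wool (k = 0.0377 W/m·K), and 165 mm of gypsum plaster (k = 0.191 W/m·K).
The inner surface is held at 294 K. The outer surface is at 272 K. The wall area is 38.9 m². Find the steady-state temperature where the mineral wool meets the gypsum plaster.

Thermal resistances in series:
R_concrete block = L/(kA) = 0.13/(0.832×38.9) = 0.004017 K/W
R_mineral wool = L/(kA) = 0.12/(0.0377×38.9) = 0.08183 K/W
R_gypsum plaster = L/(kA) = 0.165/(0.191×38.9) = 0.02221 K/W
R_total = 0.1081 K/W;  Q = ΔT/R_total = 22/0.1081 = 203.6 W
T_interface = T_inner − Q·ΣR(inner→interface) = 294 − 204×0.08584

T ≈ 277 K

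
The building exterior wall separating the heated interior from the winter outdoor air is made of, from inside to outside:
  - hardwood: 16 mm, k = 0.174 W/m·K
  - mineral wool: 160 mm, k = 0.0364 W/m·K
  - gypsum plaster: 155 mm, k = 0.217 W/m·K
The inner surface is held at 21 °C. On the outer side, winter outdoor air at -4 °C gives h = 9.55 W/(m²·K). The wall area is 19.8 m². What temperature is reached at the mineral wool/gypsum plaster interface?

Using the resistance-network approach (series):
R_hardwood = L/(kA) = 0.016/(0.174×19.8) = 0.004644 K/W
R_mineral wool = L/(kA) = 0.16/(0.0364×19.8) = 0.222 K/W
R_gypsum plaster = L/(kA) = 0.155/(0.217×19.8) = 0.03608 K/W
R_outer film = 1/(h_o·A) = 1/(9.55×19.8) = 0.005288 K/W
R_total = 0.268 K/W;  Q = ΔT/R_total = 25/0.268 = 93.28 W
T_interface = T_inner − Q·ΣR(inner→interface) = 21 − 93.3×0.2266

T ≈ -0.142 °C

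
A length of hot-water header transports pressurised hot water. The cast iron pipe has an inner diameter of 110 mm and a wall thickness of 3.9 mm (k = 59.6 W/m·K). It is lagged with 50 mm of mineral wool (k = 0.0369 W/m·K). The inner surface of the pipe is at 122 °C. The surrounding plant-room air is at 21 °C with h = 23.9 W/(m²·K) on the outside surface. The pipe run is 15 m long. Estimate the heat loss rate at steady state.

Q ≈ 559 W

Per-layer cylindrical resistances, series-summed:
R_cast iron pipe wall = ln(58.9/55)/(2π×59.6×15) = 1.22×10^-5 K/W
R_mineral wool = ln(108.9/58.9)/(2π×0.0369×15) = 0.1767 K/W
R_outer film = 1/(h_o·2πr_oL) = 1/(23.9×2π×0.1089×15) = 0.004077 K/W
R_total = 0.1808 K/W
Q = ΔT/R_total = 101/0.1808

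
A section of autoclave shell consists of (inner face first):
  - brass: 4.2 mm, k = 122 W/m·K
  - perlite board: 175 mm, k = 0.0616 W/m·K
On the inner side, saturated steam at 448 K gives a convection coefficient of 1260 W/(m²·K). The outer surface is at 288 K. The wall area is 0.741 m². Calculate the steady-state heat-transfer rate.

Thermal resistances in series:
R_inner film = 1/(h_i·A) = 1/(1260×0.741) = 0.001071 K/W
R_brass = L/(kA) = 0.0042/(122×0.741) = 4.646×10^-5 K/W
R_perlite board = L/(kA) = 0.175/(0.0616×0.741) = 3.834 K/W
R_total = 3.835 K/W
Q = ΔT / R_total = 160 / 3.835

Q ≈ 41.7 W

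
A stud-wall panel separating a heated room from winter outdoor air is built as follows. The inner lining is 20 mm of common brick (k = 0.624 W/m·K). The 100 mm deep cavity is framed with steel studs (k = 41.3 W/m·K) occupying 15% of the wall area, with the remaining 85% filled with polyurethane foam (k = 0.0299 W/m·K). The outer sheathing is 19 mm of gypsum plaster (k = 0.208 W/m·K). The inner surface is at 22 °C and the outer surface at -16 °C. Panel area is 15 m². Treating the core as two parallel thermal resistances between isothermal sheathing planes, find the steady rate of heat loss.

Sheathing layers in series; stud and cavity paths in parallel between them.
R_inner = 0.02/(0.624×15) = 0.002137 K/W
R_stud  = 0.1/(41.3×0.15×15) = 0.001076 K/W
R_cav   = 0.1/(0.0299×0.85×15) = 0.2623 K/W
1/R_core = 1/R_stud + 1/R_cav → R_core = 0.001072 K/W
R_outer = 0.019/(0.208×15) = 0.00609 K/W
R_total = 0.009298 K/W
Q = ΔT/R_total = 38/0.009298

Q ≈ 4090 W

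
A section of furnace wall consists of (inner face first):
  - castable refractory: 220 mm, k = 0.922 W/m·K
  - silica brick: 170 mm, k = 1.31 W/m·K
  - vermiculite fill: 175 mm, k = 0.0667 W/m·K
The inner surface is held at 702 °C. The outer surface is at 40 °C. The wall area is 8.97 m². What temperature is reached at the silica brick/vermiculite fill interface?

T ≈ 620 °C

Model the wall as resistances in series:
R_castable refractory = L/(kA) = 0.22/(0.922×8.97) = 0.0266 K/W
R_silica brick = L/(kA) = 0.17/(1.31×8.97) = 0.01447 K/W
R_vermiculite fill = L/(kA) = 0.175/(0.0667×8.97) = 0.2925 K/W
R_total = 0.3336 K/W;  Q = ΔT/R_total = 662/0.3336 = 1985 W
T_interface = T_inner − Q·ΣR(inner→interface) = 702 − 1980×0.04107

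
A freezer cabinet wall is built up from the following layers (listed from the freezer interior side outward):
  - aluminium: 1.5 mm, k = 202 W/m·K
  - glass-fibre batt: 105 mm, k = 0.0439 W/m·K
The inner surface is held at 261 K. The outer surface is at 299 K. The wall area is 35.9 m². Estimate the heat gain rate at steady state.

Thermal resistances in series:
R_aluminium = L/(kA) = 0.0015/(202×35.9) = 2.068×10^-7 K/W
R_glass-fibre batt = L/(kA) = 0.105/(0.0439×35.9) = 0.06662 K/W
R_total = 0.06662 K/W
Q = ΔT / R_total = 38 / 0.06662

Q ≈ 570 W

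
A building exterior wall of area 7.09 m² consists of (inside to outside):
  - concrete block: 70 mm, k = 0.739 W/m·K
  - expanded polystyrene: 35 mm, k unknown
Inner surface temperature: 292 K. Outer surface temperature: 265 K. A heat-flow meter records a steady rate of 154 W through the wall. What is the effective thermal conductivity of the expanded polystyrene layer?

Series thermal resistances:
R_concrete block = L/(kA) = 0.07/(0.739×7.09) = 0.01336 K/W
Sum of known resistances R_other = 0.01336 K/W
Total R = ΔT/Q = 27/154 = 0.1753 K/W
R_expanded polystyrene = R_total − R_other = 0.162 K/W
k = L/(R·A) = 0.035/(0.162×7.09)

k ≈ 0.0305 W/(m·K)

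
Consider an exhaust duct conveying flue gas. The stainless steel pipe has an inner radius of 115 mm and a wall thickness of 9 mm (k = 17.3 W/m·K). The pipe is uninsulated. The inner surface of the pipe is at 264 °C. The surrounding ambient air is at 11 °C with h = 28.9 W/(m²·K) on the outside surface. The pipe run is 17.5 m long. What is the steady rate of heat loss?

Q ≈ 98200 W

Cylindrical conduction, so R = ln(r₂/r₁)/(2πkL) per layer, in series:
R_stainless steel pipe wall = ln(124/115)/(2π×17.3×17.5) = 3.961×10^-5 K/W
R_outer film = 1/(h_o·2πr_oL) = 1/(28.9×2π×0.124×17.5) = 0.002538 K/W
R_total = 0.002577 K/W
Q = ΔT/R_total = 253/0.002577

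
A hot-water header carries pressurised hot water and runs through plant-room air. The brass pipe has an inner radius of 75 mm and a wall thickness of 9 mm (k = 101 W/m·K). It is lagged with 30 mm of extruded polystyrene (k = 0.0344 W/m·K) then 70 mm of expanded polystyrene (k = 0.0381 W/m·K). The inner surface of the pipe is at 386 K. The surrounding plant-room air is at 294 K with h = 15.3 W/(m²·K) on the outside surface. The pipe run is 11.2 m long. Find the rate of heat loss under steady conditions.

Cylindrical conduction, so R = ln(r₂/r₁)/(2πkL) per layer, in series:
R_brass pipe wall = ln(84/75)/(2π×101×11.2) = 1.594×10^-5 K/W
R_extruded polystyrene = ln(114/84)/(2π×0.0344×11.2) = 0.1261 K/W
R_expanded polystyrene = ln(184/114)/(2π×0.0381×11.2) = 0.1786 K/W
R_outer film = 1/(h_o·2πr_oL) = 1/(15.3×2π×0.184×11.2) = 0.005048 K/W
R_total = 0.3098 K/W
Q = ΔT/R_total = 92/0.3098

Q ≈ 297 W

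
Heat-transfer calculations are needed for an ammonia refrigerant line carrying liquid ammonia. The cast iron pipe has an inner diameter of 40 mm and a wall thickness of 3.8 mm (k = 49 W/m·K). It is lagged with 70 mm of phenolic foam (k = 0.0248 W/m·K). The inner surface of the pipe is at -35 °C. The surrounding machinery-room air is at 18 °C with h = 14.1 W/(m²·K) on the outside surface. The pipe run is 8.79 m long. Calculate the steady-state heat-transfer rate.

Q ≈ 52.2 W

Cylindrical conduction, so R = ln(r₂/r₁)/(2πkL) per layer, in series:
R_cast iron pipe wall = ln(23.8/20)/(2π×49×8.79) = 6.428×10^-5 K/W
R_phenolic foam = ln(93.8/23.8)/(2π×0.0248×8.79) = 1.001 K/W
R_outer film = 1/(h_o·2πr_oL) = 1/(14.1×2π×0.0938×8.79) = 0.01369 K/W
R_total = 1.015 K/W
Q = ΔT/R_total = 53/1.015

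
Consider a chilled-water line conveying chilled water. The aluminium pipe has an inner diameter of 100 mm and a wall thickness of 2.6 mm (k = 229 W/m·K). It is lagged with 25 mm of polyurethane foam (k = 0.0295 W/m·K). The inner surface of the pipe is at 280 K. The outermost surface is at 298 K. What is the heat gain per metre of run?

Treating each annulus and film as a series resistance:
R_aluminium pipe wall = ln(52.6/50)/(2π×229×1) = 3.523×10^-5 K/W
R_polyurethane foam = ln(77.6/52.6)/(2π×0.0295×1) = 2.098 K/W
R_total = 2.098 K/W
Q = ΔT/R_total = 18/2.098

q′ ≈ 8.58 W/m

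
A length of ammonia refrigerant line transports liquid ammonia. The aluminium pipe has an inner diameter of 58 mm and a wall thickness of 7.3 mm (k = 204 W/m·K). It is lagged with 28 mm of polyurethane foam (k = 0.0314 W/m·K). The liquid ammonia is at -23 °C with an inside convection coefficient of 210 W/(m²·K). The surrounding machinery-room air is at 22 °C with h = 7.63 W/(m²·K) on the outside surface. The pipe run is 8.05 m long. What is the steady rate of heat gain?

Q ≈ 112 W

Per-layer cylindrical resistances, series-summed:
R_inner film = 1/(h_i·2πr₁L) = 1/(210×2π×0.029×8.05) = 0.003246 K/W
R_aluminium pipe wall = ln(36.3/29)/(2π×204×8.05) = 2.176×10^-5 K/W
R_polyurethane foam = ln(64.3/36.3)/(2π×0.0314×8.05) = 0.36 K/W
R_outer film = 1/(h_o·2πr_oL) = 1/(7.63×2π×0.0643×8.05) = 0.0403 K/W
R_total = 0.4036 K/W
Q = ΔT/R_total = 45/0.4036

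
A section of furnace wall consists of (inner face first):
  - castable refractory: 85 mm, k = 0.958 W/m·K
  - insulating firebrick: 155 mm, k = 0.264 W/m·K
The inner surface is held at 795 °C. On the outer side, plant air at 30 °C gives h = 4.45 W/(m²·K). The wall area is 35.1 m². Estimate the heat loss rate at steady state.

Q ≈ 29800 W

Thermal resistances in series:
R_castable refractory = L/(kA) = 0.085/(0.958×35.1) = 0.002528 K/W
R_insulating firebrick = L/(kA) = 0.155/(0.264×35.1) = 0.01673 K/W
R_outer film = 1/(h_o·A) = 1/(4.45×35.1) = 0.006402 K/W
R_total = 0.02566 K/W
Q = ΔT / R_total = 765 / 0.02566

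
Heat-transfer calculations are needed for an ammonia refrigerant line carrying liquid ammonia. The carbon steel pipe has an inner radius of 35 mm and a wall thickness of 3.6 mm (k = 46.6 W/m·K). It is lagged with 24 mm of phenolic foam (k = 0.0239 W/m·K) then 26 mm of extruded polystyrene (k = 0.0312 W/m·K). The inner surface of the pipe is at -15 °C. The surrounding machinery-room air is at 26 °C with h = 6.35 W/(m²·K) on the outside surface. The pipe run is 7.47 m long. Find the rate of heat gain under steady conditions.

Q ≈ 58.1 W

Per-layer cylindrical resistances, series-summed:
R_carbon steel pipe wall = ln(38.6/35)/(2π×46.6×7.47) = 4.476×10^-5 K/W
R_phenolic foam = ln(62.6/38.6)/(2π×0.0239×7.47) = 0.431 K/W
R_extruded polystyrene = ln(88.6/62.6)/(2π×0.0312×7.47) = 0.2372 K/W
R_outer film = 1/(h_o·2πr_oL) = 1/(6.35×2π×0.0886×7.47) = 0.03787 K/W
R_total = 0.7062 K/W
Q = ΔT/R_total = 41/0.7062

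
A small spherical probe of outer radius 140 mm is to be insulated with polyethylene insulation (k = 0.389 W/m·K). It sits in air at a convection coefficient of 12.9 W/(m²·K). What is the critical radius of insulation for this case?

For a sphere r_cr = 2k/h = 2×0.389/12.9
r_cr = 60.3 mm; since the bare radius (140 mm) is above r_cr, any added insulation will reduce heat loss.

r_cr ≈ 60.3 mm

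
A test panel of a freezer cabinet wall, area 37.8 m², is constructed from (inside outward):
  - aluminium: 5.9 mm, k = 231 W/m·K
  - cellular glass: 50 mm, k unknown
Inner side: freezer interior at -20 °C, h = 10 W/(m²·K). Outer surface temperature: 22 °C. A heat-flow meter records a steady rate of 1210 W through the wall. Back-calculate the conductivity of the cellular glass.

Treating each layer as a thermal resistance in series:
R_inner film = 1/(h_i·A) = 1/(10×37.8) = 0.002646 K/W
R_aluminium = L/(kA) = 0.0059/(231×37.8) = 6.757×10^-7 K/W
Sum of known resistances R_other = 0.002646 K/W
Total R = ΔT/Q = 42/1210 = 0.03471 K/W
R_cellular glass = R_total − R_other = 0.03206 K/W
k = L/(R·A) = 0.05/(0.03206×37.8)

k ≈ 0.0413 W/(m·K)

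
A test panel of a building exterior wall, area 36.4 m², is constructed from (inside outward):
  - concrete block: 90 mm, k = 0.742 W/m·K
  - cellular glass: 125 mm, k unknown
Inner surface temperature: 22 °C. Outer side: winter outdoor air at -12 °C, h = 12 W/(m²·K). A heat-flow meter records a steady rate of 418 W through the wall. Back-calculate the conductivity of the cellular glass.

Series thermal resistances:
R_concrete block = L/(kA) = 0.09/(0.742×36.4) = 0.003332 K/W
R_outer film = 1/(h_o·A) = 1/(12×36.4) = 0.002289 K/W
Sum of known resistances R_other = 0.005622 K/W
Total R = ΔT/Q = 34/418 = 0.08134 K/W
R_cellular glass = R_total − R_other = 0.07572 K/W
k = L/(R·A) = 0.125/(0.07572×36.4)

k ≈ 0.0454 W/(m·K)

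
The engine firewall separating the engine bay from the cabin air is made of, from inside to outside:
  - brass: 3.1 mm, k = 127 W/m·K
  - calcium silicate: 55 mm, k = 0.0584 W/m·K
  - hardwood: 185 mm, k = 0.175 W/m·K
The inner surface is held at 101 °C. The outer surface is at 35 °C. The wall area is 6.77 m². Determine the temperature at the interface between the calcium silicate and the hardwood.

Treating each layer as a thermal resistance in series:
R_brass = L/(kA) = 0.0031/(127×6.77) = 3.606×10^-6 K/W
R_calcium silicate = L/(kA) = 0.055/(0.0584×6.77) = 0.1391 K/W
R_hardwood = L/(kA) = 0.185/(0.175×6.77) = 0.1562 K/W
R_total = 0.2953 K/W;  Q = ΔT/R_total = 66/0.2953 = 223.5 W
T_interface = T_inner − Q·ΣR(inner→interface) = 101 − 224×0.1391

T ≈ 69.9 °C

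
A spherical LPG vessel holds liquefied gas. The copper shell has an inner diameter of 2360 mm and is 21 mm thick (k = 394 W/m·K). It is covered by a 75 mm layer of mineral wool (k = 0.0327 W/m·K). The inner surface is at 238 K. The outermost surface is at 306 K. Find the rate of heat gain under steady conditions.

Spherical conduction: R = (1/r_in − 1/r_out)/(4πk) per layer; series-sum.
R_copper shell = (1/1.18 − 1/1.201)/(4π×394) = 2.993×10^-6 K/W
R_mineral wool = (1/1.201 − 1/1.276)/(4π×0.0327) = 0.1191 K/W
R_total = 0.1191 K/W
Q = ΔT/R_total = 68/0.1191

Q ≈ 571 W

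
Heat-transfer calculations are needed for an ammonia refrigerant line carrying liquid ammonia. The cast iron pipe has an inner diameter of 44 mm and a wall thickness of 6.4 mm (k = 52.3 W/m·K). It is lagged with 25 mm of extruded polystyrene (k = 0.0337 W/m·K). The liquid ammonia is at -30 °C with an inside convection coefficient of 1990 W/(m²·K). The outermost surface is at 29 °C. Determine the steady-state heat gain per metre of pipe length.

Cylindrical conduction, so R = ln(r₂/r₁)/(2πkL) per layer, in series:
R_inner film = 1/(h_i·2πr₁L) = 1/(1990×2π×0.022×1) = 0.003635 K/W
R_cast iron pipe wall = ln(28.4/22)/(2π×52.3×1) = 7.77×10^-4 K/W
R_extruded polystyrene = ln(53.4/28.4)/(2π×0.0337×1) = 2.982 K/W
R_total = 2.986 K/W
Q = ΔT/R_total = 59/2.986

q′ ≈ 19.8 W/m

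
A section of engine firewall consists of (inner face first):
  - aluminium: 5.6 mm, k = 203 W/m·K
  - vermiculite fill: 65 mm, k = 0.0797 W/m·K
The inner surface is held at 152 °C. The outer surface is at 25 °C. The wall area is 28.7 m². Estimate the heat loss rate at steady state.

Using the resistance-network approach (series):
R_aluminium = L/(kA) = 0.0056/(203×28.7) = 9.612×10^-7 K/W
R_vermiculite fill = L/(kA) = 0.065/(0.0797×28.7) = 0.02842 K/W
R_total = 0.02842 K/W
Q = ΔT / R_total = 127 / 0.02842

Q ≈ 4470 W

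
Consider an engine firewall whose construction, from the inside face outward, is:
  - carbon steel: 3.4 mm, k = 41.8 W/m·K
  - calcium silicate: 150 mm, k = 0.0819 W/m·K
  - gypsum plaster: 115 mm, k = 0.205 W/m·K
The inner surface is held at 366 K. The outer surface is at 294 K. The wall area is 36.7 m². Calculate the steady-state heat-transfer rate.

Treating each layer as a thermal resistance in series:
R_carbon steel = L/(kA) = 0.0034/(41.8×36.7) = 2.216×10^-6 K/W
R_calcium silicate = L/(kA) = 0.15/(0.0819×36.7) = 0.0499 K/W
R_gypsum plaster = L/(kA) = 0.115/(0.205×36.7) = 0.01529 K/W
R_total = 0.06519 K/W
Q = ΔT / R_total = 72 / 0.06519

Q ≈ 1100 W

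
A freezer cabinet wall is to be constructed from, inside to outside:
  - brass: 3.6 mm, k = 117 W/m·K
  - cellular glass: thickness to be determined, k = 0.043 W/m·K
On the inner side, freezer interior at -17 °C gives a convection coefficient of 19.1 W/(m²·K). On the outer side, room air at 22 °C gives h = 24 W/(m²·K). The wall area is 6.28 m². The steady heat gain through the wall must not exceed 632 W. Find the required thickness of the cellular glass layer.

L ≈ 12.6 mm

Model the wall as resistances in series:
R_inner film = 1/(h_i·A) = 1/(19.1×6.28) = 0.008337 K/W
R_brass = L/(kA) = 0.0036/(117×6.28) = 4.9×10^-6 K/W
R_outer film = 1/(h_o·A) = 1/(24×6.28) = 0.006635 K/W
Sum of the known resistances R_other = 0.01498 K/W
Required total resistance R_tot = ΔT/Q_allow = 39/632 = 0.06171 K/W
R_cellular glass = R_tot − R_other = 0.04673 K/W
L = R·k·A = 0.04673×0.043×6.28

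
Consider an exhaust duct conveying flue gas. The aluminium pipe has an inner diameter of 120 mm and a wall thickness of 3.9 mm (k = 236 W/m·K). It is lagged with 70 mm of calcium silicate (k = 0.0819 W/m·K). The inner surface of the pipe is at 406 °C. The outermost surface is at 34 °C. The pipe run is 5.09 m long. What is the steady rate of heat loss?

Cylindrical conduction, so R = ln(r₂/r₁)/(2πkL) per layer, in series:
R_aluminium pipe wall = ln(63.9/60)/(2π×236×5.09) = 8.344×10^-6 K/W
R_calcium silicate = ln(133.9/63.9)/(2π×0.0819×5.09) = 0.2824 K/W
R_total = 0.2824 K/W
Q = ΔT/R_total = 372/0.2824

Q ≈ 1320 W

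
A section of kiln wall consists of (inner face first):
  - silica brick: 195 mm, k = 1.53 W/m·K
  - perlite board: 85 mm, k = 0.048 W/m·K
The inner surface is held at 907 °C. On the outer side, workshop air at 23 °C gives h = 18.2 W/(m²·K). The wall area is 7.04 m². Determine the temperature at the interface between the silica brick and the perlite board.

Model the wall as resistances in series:
R_silica brick = L/(kA) = 0.195/(1.53×7.04) = 0.0181 K/W
R_perlite board = L/(kA) = 0.085/(0.048×7.04) = 0.2515 K/W
R_outer film = 1/(h_o·A) = 1/(18.2×7.04) = 0.007805 K/W
R_total = 0.2774 K/W;  Q = ΔT/R_total = 884/0.2774 = 3186 W
T_interface = T_inner − Q·ΣR(inner→interface) = 907 − 3190×0.0181

T ≈ 849 °C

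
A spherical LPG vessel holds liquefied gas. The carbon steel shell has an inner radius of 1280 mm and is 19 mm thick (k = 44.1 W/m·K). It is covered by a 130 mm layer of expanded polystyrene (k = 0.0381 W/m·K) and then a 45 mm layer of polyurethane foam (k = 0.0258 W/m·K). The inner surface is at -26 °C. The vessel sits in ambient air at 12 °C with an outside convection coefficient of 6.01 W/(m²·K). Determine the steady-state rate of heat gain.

Q ≈ 174 W

For a spherical shell R = (1/r₁ − 1/r₂)/(4πk); film R = 1/(h·4πr²). In series:
R_carbon steel shell = (1/1.28 − 1/1.299)/(4π×44.1) = 2.062×10^-5 K/W
R_expanded polystyrene = (1/1.299 − 1/1.429)/(4π×0.0381) = 0.1463 K/W
R_polyurethane foam = (1/1.429 − 1/1.474)/(4π×0.0258) = 0.0659 K/W
R_outer film = 1/(h·4πr_o²) = 1/(6.01×4π×1.474²) = 0.006094 K/W
R_total = 0.2183 K/W
Q = ΔT/R_total = 38/0.2183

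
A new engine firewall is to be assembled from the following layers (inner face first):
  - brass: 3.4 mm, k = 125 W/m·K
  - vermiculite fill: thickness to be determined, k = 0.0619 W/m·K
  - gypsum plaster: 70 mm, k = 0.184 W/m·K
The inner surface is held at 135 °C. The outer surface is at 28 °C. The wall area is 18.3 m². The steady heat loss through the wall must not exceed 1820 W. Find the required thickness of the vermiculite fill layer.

Treating each layer as a thermal resistance in series:
R_brass = L/(kA) = 0.0034/(125×18.3) = 1.486×10^-6 K/W
R_gypsum plaster = L/(kA) = 0.07/(0.184×18.3) = 0.02079 K/W
Sum of the known resistances R_other = 0.02079 K/W
Required total resistance R_tot = ΔT/Q_allow = 107/1820 = 0.05879 K/W
R_vermiculite fill = R_tot − R_other = 0.038 K/W
L = R·k·A = 0.038×0.0619×18.3

L ≈ 43 mm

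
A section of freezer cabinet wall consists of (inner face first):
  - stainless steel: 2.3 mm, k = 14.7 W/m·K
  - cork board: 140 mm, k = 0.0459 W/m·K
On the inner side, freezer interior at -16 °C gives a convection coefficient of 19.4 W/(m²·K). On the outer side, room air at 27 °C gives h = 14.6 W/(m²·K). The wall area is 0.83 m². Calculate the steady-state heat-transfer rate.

Thermal resistances in series:
R_inner film = 1/(h_i·A) = 1/(19.4×0.83) = 0.0621 K/W
R_stainless steel = L/(kA) = 0.0023/(14.7×0.83) = 1.885×10^-4 K/W
R_cork board = L/(kA) = 0.14/(0.0459×0.83) = 3.675 K/W
R_outer film = 1/(h_o·A) = 1/(14.6×0.83) = 0.08252 K/W
R_total = 3.82 K/W
Q = ΔT / R_total = 43 / 3.82

Q ≈ 11.3 W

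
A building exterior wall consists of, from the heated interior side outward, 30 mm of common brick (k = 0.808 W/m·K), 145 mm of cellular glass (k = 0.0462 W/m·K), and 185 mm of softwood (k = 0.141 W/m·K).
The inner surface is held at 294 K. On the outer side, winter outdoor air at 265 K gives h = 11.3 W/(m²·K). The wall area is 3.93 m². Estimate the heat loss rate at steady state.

Q ≈ 24.9 W

Using the resistance-network approach (series):
R_common brick = L/(kA) = 0.03/(0.808×3.93) = 0.009448 K/W
R_cellular glass = L/(kA) = 0.145/(0.0462×3.93) = 0.7986 K/W
R_softwood = L/(kA) = 0.185/(0.141×3.93) = 0.3339 K/W
R_outer film = 1/(h_o·A) = 1/(11.3×3.93) = 0.02252 K/W
R_total = 1.164 K/W
Q = ΔT / R_total = 29 / 1.164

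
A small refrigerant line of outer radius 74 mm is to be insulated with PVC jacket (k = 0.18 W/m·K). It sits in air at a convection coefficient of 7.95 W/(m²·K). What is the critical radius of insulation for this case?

For a cylinder r_cr = k/h = 0.18/7.95
r_cr = 22.6 mm; since the bare radius (74 mm) is above r_cr, any added insulation will reduce heat loss.

r_cr ≈ 22.6 mm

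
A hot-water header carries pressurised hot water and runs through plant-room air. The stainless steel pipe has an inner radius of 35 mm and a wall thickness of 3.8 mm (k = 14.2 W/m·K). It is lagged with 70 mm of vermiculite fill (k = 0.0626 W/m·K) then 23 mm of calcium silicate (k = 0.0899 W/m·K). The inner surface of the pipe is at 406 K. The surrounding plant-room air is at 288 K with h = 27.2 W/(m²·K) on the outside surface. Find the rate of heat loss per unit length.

Radial resistances (cylindrical: R_cond = ln(r_o/r_i)/(2πkL), R_conv = 1/(h·2πrL)):
R_stainless steel pipe wall = ln(38.8/35)/(2π×14.2×1) = 0.001155 K/W
R_vermiculite fill = ln(108.8/38.8)/(2π×0.0626×1) = 2.621 K/W
R_calcium silicate = ln(131.8/108.8)/(2π×0.0899×1) = 0.3395 K/W
R_outer film = 1/(h_o·2πr_oL) = 1/(27.2×2π×0.1318×1) = 0.0444 K/W
R_total = 3.007 K/W
Q = ΔT/R_total = 118/3.007

q′ ≈ 39.2 W/m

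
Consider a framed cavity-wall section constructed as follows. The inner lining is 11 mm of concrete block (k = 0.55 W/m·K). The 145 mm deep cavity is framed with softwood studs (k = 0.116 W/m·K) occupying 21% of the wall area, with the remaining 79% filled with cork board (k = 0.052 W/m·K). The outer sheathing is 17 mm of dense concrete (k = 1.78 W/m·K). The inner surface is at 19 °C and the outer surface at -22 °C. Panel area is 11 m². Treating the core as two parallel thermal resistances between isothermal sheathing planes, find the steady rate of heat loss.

Sheathing layers in series; stud and cavity paths in parallel between them.
R_inner = 0.011/(0.55×11) = 0.001818 K/W
R_stud  = 0.145/(0.116×0.21×11) = 0.5411 K/W
R_cav   = 0.145/(0.052×0.79×11) = 0.3209 K/W
1/R_core = 1/R_stud + 1/R_cav → R_core = 0.2014 K/W
R_outer = 0.017/(1.78×11) = 8.682×10^-4 K/W
R_total = 0.2041 K/W
Q = ΔT/R_total = 41/0.2041

Q ≈ 201 W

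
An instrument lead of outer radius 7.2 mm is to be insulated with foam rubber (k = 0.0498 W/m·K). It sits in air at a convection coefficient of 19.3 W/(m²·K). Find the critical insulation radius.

r_cr ≈ 2.58 mm

For a cylinder r_cr = k/h = 0.0498/19.3
r_cr = 2.58 mm; since the bare radius (7.2 mm) is above r_cr, any added insulation will reduce heat loss.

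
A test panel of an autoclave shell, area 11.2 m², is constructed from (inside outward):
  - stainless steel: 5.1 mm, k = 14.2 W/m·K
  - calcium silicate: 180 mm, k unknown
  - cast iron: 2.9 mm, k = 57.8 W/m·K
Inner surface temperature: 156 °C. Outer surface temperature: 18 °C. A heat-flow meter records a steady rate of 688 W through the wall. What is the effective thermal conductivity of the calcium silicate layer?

k ≈ 0.0801 W/(m·K)

Series thermal resistances:
R_stainless steel = L/(kA) = 0.0051/(14.2×11.2) = 3.207×10^-5 K/W
R_cast iron = L/(kA) = 0.0029/(57.8×11.2) = 4.48×10^-6 K/W
Sum of known resistances R_other = 3.655×10^-5 K/W
Total R = ΔT/Q = 138/688 = 0.2006 K/W
R_calcium silicate = R_total − R_other = 0.2005 K/W
k = L/(R·A) = 0.18/(0.2005×11.2)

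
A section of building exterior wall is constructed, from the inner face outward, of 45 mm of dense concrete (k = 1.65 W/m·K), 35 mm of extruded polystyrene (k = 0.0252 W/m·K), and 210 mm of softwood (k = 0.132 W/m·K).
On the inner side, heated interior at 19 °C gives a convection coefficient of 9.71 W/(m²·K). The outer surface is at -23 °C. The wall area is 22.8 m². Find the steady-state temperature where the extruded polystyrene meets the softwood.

T ≈ -1.52 °C

Using the resistance-network approach (series):
R_inner film = 1/(h_i·A) = 1/(9.71×22.8) = 0.004517 K/W
R_dense concrete = L/(kA) = 0.045/(1.65×22.8) = 0.001196 K/W
R_extruded polystyrene = L/(kA) = 0.035/(0.0252×22.8) = 0.06092 K/W
R_softwood = L/(kA) = 0.21/(0.132×22.8) = 0.06978 K/W
R_total = 0.1364 K/W;  Q = ΔT/R_total = 42/0.1364 = 307.9 W
T_interface = T_inner − Q·ΣR(inner→interface) = 19 − 308×0.06663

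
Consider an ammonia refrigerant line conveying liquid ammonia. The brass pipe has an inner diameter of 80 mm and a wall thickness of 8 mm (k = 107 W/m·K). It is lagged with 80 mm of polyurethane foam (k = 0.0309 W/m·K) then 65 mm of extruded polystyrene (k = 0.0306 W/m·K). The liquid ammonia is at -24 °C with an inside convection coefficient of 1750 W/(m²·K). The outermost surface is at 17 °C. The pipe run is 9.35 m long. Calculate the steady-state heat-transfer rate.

Q ≈ 53.3 W

Cylindrical conduction, so R = ln(r₂/r₁)/(2πkL) per layer, in series:
R_inner film = 1/(h_i·2πr₁L) = 1/(1750×2π×0.04×9.35) = 2.432×10^-4 K/W
R_brass pipe wall = ln(48/40)/(2π×107×9.35) = 2.9×10^-5 K/W
R_polyurethane foam = ln(128/48)/(2π×0.0309×9.35) = 0.5403 K/W
R_extruded polystyrene = ln(193/128)/(2π×0.0306×9.35) = 0.2284 K/W
R_total = 0.769 K/W
Q = ΔT/R_total = 41/0.769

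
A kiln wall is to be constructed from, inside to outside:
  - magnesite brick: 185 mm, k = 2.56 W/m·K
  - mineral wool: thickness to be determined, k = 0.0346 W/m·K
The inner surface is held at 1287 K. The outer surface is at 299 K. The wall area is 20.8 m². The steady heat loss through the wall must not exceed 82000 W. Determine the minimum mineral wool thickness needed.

Model the wall as resistances in series:
R_magnesite brick = L/(kA) = 0.185/(2.56×20.8) = 0.003474 K/W
Sum of the known resistances R_other = 0.003474 K/W
Required total resistance R_tot = ΔT/Q_allow = 988/82000 = 0.01205 K/W
R_mineral wool = R_tot − R_other = 0.008574 K/W
L = R·k·A = 0.008574×0.0346×20.8

L ≈ 6.17 mm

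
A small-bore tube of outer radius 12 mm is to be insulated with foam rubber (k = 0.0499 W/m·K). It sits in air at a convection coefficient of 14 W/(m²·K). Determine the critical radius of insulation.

For a cylinder r_cr = k/h = 0.0499/14
r_cr = 3.56 mm; since the bare radius (12 mm) is above r_cr, any added insulation will reduce heat loss.

r_cr ≈ 3.56 mm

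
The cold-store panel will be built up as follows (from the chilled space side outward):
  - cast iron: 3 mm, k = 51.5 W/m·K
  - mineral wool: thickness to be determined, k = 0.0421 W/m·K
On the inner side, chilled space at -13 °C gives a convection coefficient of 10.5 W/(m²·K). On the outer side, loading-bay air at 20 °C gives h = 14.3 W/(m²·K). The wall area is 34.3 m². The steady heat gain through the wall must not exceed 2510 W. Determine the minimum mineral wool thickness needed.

Treating each layer as a thermal resistance in series:
R_inner film = 1/(h_i·A) = 1/(10.5×34.3) = 0.002777 K/W
R_cast iron = L/(kA) = 0.003/(51.5×34.3) = 1.698×10^-6 K/W
R_outer film = 1/(h_o·A) = 1/(14.3×34.3) = 0.002039 K/W
Sum of the known resistances R_other = 0.004817 K/W
Required total resistance R_tot = ΔT/Q_allow = 33/2510 = 0.01315 K/W
R_mineral wool = R_tot − R_other = 0.00833 K/W
L = R·k·A = 0.00833×0.0421×34.3

L ≈ 12 mm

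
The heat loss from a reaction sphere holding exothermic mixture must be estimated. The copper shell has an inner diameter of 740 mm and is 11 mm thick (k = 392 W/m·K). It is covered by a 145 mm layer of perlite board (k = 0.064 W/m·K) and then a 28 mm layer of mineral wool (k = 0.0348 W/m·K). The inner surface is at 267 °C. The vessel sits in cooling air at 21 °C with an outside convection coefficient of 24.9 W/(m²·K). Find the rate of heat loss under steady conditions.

Q ≈ 218 W

Spherical conduction: R = (1/r_in − 1/r_out)/(4πk) per layer; series-sum.
R_copper shell = (1/0.37 − 1/0.381)/(4π×392) = 1.584×10^-5 K/W
R_perlite board = (1/0.381 − 1/0.526)/(4π×0.064) = 0.8996 K/W
R_mineral wool = (1/0.526 − 1/0.554)/(4π×0.0348) = 0.2197 K/W
R_outer film = 1/(h·4πr_o²) = 1/(24.9×4π×0.554²) = 0.01041 K/W
R_total = 1.13 K/W
Q = ΔT/R_total = 246/1.13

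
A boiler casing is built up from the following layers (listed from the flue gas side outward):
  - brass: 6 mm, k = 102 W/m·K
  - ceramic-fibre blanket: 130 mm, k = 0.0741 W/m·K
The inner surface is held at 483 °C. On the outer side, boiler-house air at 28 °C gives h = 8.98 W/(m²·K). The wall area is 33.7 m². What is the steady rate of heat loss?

Q ≈ 8220 W

Model the wall as resistances in series:
R_brass = L/(kA) = 0.006/(102×33.7) = 1.746×10^-6 K/W
R_ceramic-fibre blanket = L/(kA) = 0.13/(0.0741×33.7) = 0.05206 K/W
R_outer film = 1/(h_o·A) = 1/(8.98×33.7) = 0.003304 K/W
R_total = 0.05537 K/W
Q = ΔT / R_total = 455 / 0.05537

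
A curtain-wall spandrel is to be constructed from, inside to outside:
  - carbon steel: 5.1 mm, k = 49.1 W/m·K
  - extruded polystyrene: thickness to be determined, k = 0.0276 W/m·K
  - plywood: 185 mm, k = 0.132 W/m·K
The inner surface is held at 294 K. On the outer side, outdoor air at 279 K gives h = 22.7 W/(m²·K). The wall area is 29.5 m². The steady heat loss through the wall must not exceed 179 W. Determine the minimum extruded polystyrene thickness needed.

Thermal resistances in series:
R_carbon steel = L/(kA) = 0.0051/(49.1×29.5) = 3.521×10^-6 K/W
R_plywood = L/(kA) = 0.185/(0.132×29.5) = 0.04751 K/W
R_outer film = 1/(h_o·A) = 1/(22.7×29.5) = 0.001493 K/W
Sum of the known resistances R_other = 0.04901 K/W
Required total resistance R_tot = ΔT/Q_allow = 15/179 = 0.0838 K/W
R_extruded polystyrene = R_tot − R_other = 0.03479 K/W
L = R·k·A = 0.03479×0.0276×29.5

L ≈ 28.3 mm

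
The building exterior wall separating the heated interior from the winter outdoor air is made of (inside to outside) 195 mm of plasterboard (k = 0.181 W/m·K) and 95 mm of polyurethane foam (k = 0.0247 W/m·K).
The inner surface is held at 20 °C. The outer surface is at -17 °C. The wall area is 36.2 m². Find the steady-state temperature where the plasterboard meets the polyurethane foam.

T ≈ 11.9 °C

Series thermal resistances:
R_plasterboard = L/(kA) = 0.195/(0.181×36.2) = 0.02976 K/W
R_polyurethane foam = L/(kA) = 0.095/(0.0247×36.2) = 0.1062 K/W
R_total = 0.136 K/W;  Q = ΔT/R_total = 37/0.136 = 272 W
T_interface = T_inner − Q·ΣR(inner→interface) = 20 − 272×0.02976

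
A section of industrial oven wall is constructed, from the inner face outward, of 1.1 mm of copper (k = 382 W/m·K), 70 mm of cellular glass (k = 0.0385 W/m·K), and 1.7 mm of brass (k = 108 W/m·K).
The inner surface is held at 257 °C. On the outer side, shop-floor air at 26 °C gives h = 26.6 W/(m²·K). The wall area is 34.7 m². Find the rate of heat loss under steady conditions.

Using the resistance-network approach (series):
R_copper = L/(kA) = 0.0011/(382×34.7) = 8.299×10^-8 K/W
R_cellular glass = L/(kA) = 0.07/(0.0385×34.7) = 0.0524 K/W
R_brass = L/(kA) = 0.0017/(108×34.7) = 4.536×10^-7 K/W
R_outer film = 1/(h_o·A) = 1/(26.6×34.7) = 0.001083 K/W
R_total = 0.05348 K/W
Q = ΔT / R_total = 231 / 0.05348

Q ≈ 4320 W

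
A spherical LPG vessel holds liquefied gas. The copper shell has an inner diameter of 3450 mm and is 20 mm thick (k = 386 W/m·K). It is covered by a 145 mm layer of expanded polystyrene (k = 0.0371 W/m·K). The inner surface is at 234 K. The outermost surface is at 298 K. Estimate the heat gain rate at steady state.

Q ≈ 679 W

Each spherical layer contributes R = (1/r_i − 1/r_o)/(4πk):
R_copper shell = (1/1.725 − 1/1.745)/(4π×386) = 1.37×10^-6 K/W
R_expanded polystyrene = (1/1.745 − 1/1.89)/(4π×0.0371) = 0.0943 K/W
R_total = 0.0943 K/W
Q = ΔT/R_total = 64/0.0943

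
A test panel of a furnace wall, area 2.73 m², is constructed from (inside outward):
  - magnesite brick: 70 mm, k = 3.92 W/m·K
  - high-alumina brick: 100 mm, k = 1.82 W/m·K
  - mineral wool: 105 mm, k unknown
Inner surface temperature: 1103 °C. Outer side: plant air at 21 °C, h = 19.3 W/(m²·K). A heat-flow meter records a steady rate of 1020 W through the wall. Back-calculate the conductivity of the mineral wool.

k ≈ 0.0379 W/(m·K)

Series thermal resistances:
R_magnesite brick = L/(kA) = 0.07/(3.92×2.73) = 0.006541 K/W
R_high-alumina brick = L/(kA) = 0.1/(1.82×2.73) = 0.02013 K/W
R_outer film = 1/(h_o·A) = 1/(19.3×2.73) = 0.01898 K/W
Sum of known resistances R_other = 0.04565 K/W
Total R = ΔT/Q = 1082/1020 = 1.061 K/W
R_mineral wool = R_total − R_other = 1.015 K/W
k = L/(R·A) = 0.105/(1.015×2.73)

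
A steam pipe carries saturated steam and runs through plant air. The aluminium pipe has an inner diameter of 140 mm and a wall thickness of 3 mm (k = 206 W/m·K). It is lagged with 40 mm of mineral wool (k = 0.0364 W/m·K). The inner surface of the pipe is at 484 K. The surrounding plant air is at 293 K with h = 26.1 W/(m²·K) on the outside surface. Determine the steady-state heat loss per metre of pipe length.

For a radial system each layer contributes R = ln(r_out/r_in)/(2πkL); films add R = 1/(hA).
R_aluminium pipe wall = ln(73/70)/(2π×206×1) = 3.242×10^-5 K/W
R_mineral wool = ln(113/73)/(2π×0.0364×1) = 1.91 K/W
R_outer film = 1/(h_o·2πr_oL) = 1/(26.1×2π×0.113×1) = 0.05396 K/W
R_total = 1.964 K/W
Q = ΔT/R_total = 191/1.964

q′ ≈ 97.2 W/m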